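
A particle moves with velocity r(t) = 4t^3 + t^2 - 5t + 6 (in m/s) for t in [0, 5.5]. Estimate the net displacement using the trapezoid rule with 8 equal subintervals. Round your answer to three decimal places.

942.627

Δt = (5.5 − 0)/8 = 0.6875.
r(0) = 6, r(0.6875) = 4439/1024, r(1.375) = 11.4140625, r(2.0625) = 35877/1024, r(2.75) = 83, r(3.4375) = 167019/1024, r(4.125) = 283.1484375, r(4.8125) = 461753/1024, r(5.5) = 674.25.
T_8 = (Δt/2)·[r(t_0) + 2r(t_1) + ... + 2r(t_{7}) + r(t_8)].
Sum ≈ 942.627.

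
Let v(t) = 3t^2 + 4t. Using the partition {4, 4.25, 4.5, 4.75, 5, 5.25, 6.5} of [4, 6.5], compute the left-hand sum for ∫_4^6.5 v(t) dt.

Subinterval widths: 0.25, 0.25, 0.25, 0.25, 0.25, 1.25.
Left endpoints: 4, 4.25, 4.5, 4.75, 5, 5.25.
v(4) = 64, v(4.25) = 71.1875, v(4.5) = 78.75, v(4.75) = 86.6875, v(5) = 95, v(5.25) = 103.6875.
Sum = Σ Δt_i · v(t_i).
Sum = 228.515625.

228.515625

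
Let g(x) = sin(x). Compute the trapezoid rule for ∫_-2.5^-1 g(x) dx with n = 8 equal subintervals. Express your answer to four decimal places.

-1.3375

Δx = (-1 − (-2.5))/8 = 0.1875.
g(-2.5) ≈ -0.5985, g(-2.3125) ≈ -0.7373, g(-2.125) ≈ -0.8503, g(-1.9375) ≈ -0.9335, g(-1.75) ≈ -0.9840, g(-1.5625) ≈ -1.0000, g(-1.375) ≈ -0.9809, g(-1.1875) ≈ -0.9274, g(-1) ≈ -0.8415.
T_8 = (Δx/2)·[g(x_0) + 2g(x_1) + ... + 2g(x_{7}) + g(x_8)].
Sum ≈ -1.3375.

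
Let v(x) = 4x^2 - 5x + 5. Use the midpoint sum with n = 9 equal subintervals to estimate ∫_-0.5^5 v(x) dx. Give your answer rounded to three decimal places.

131.774

Δx = (5 − (-0.5))/9 = 11/18.
Midpoints: -7/36, 5/12, 37/36, 59/36, 2.25, 103/36, 125/36, 49/12, 169/36.
v(-7/36) = 496/81, v(5/12) = 65/18, v(37/36) = 331/81, v(59/36) = 1223/162, v(2.25) = 14, v(103/36) = 3797/162, v(125/36) = 2905/81, v(49/12) = 923/18, v(169/36) = 5644/81.
Sum = Δx · [v(-7/36) + v(5/12) + v(37/36) + ...].
Sum ≈ 131.774.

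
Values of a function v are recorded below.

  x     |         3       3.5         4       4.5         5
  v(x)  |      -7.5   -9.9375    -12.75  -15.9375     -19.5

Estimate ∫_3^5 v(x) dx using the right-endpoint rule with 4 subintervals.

Δx = 0.5.
Sum = 0.5·[(-9.9375) + (-12.75) + (-15.9375) + (-19.5)] = -29.0625.

-29.0625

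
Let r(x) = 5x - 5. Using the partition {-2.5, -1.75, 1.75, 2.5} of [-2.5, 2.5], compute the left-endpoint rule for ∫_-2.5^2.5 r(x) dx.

Subinterval widths: 0.75, 3.5, 0.75.
Left endpoints: -2.5, -1.75, 1.75.
r(-2.5) = -17.5, r(-1.75) = -13.75, r(1.75) = 3.75.
Sum = Σ Δx_i · r(x_i).
Sum = -58.4375.

-58.4375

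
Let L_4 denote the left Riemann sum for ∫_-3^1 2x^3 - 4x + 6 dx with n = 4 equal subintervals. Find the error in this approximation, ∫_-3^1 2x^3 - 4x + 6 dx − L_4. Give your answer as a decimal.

24

Exact integral: ∫_-3^1 f(x) dx = 0.
L_4 = -24.
Error = 0 − (-24) = 24.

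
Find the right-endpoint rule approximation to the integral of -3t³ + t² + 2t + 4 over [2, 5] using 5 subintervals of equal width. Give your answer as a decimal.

Δt = (5 − 2)/5 = 0.6.
Right endpoints: 2.6, 3.2, 3.8, 4.4, 5.
f(2.6) = -36.768, f(3.2) = -77.664, f(3.8) = -138.576, f(4.4) = -223.392, f(5) = -336.
Sum = Δt · [f(2.6) + f(3.2) + f(3.8) + f(4.4) + f(5)].
Sum = -487.44.

-487.44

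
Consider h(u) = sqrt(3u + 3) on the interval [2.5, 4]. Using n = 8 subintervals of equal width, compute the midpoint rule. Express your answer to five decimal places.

5.34919

Δu = (4 − 2.5)/8 = 0.1875.
Midpoints: 2.59375, 2.78125, 2.96875, 3.15625, 3.34375, 3.53125, 3.71875, 3.90625.
h(2.59375) ≈ 3.28348, h(2.78125) ≈ 3.36805, h(2.96875) ≈ 3.45054, h(3.15625) ≈ 3.53111, h(3.34375) ≈ 3.60988, h(3.53125) ≈ 3.68697, h(3.71875) ≈ 3.76248, h(3.90625) ≈ 3.83650.
Sum = Δu · [h(2.59375) + h(2.78125) + h(2.96875) + ...].
Sum ≈ 5.34919.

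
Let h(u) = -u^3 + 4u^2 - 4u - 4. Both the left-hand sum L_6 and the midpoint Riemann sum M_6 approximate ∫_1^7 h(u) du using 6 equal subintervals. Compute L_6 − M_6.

75

L_6 = -185.
M_6 = -260.
L_6 − M_6 = 75.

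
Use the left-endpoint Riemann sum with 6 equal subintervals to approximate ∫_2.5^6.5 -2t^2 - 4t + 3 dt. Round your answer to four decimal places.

Δt = (6.5 − 2.5)/6 = 2/3.
Left endpoints: 2.5, 19/6, 23/6, 4.5, 31/6, 35/6.
f(2.5) = -19.5, f(19/6) = -535/18, f(23/6) = -751/18, f(4.5) = -55.5, f(31/6) = -1279/18, f(35/6) = -1591/18.
Sum = Δt · [f(2.5) + f(19/6) + f(23/6) + ...].
Sum ≈ -203.9259.

-203.9259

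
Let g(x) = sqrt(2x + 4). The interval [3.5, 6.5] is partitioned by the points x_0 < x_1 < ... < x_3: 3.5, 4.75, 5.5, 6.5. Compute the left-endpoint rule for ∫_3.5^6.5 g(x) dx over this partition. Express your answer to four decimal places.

10.7744

Subinterval widths: 1.25, 0.75, 1.
Left endpoints: 3.5, 4.75, 5.5.
g(3.5) ≈ 3.3166, g(4.75) ≈ 3.6742, g(5.5) ≈ 3.8730.
Sum = Σ Δx_i · g(x_i).
Sum ≈ 10.7744.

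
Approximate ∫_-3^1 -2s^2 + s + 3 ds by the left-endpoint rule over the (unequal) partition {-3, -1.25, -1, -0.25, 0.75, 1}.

-28.5625

Subinterval widths: 1.75, 0.25, 0.75, 1, 0.25.
Left endpoints: -3, -1.25, -1, -0.25, 0.75.
f(-3) = -18, f(-1.25) = -1.375, f(-1) = 0, f(-0.25) = 2.625, f(0.75) = 2.625.
Sum = Σ Δs_i · f(s_i).
Sum = -28.5625.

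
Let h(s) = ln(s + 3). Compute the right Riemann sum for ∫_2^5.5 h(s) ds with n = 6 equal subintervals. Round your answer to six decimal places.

Δs = (5.5 − 2)/6 = 7/12.
Right endpoints: 31/12, 19/6, 3.75, 13/3, 59/12, 5.5.
h(31/12) ≈ 1.719786, h(19/6) ≈ 1.819158, h(3.75) ≈ 1.909543, h(13/3) ≈ 1.992430, h(59/12) ≈ 2.068970, h(5.5) ≈ 2.140066.
Sum = Δs · [h(31/12) + h(19/6) + h(3.75) + ...].
Sum ≈ 6.795806.

6.795806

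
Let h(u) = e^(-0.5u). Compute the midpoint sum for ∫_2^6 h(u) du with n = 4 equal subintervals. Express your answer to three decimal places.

Δu = (6 − 2)/4 = 1.
Midpoints: 2.5, 3.5, 4.5, 5.5.
h(2.5) ≈ 0.287, h(3.5) ≈ 0.174, h(4.5) ≈ 0.105, h(5.5) ≈ 0.064.
Sum = Δu · [h(2.5) + h(3.5) + h(4.5) + h(5.5)].
Sum ≈ 0.630.

0.630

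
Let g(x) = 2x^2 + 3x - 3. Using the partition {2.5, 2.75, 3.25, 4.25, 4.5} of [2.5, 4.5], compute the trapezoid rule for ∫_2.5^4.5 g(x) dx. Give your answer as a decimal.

Subinterval widths: 0.25, 0.5, 1, 0.25.
g(2.5) = 17, g(2.75) = 20.375, g(3.25) = 27.875, g(4.25) = 45.875, g(4.5) = 51.
On each subinterval the trapezoid contributes (Δx_i/2)·[g(x_{i-1}) + g(x_i)].
Sum = 65.71875.

65.71875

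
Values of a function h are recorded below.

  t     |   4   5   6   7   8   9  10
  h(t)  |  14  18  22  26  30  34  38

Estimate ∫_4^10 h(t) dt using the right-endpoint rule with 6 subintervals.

168

Δt = 1.
Sum = 1·[18 + 22 + 26 + 30 + 34 + 38] = 168.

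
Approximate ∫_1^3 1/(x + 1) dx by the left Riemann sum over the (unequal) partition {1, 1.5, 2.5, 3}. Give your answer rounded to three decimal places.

Subinterval widths: 0.5, 1, 0.5.
Left endpoints: 1, 1.5, 2.5.
f(1) = 0.5, f(1.5) = 0.4, f(2.5) = 2/7.
Sum = Σ Δx_i · f(x_i).
Sum ≈ 0.793.

0.793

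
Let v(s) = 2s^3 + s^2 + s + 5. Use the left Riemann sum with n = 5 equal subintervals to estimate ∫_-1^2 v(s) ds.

20.52

Δs = (2 − (-1))/5 = 0.6.
Left endpoints: -1, -0.4, 0.2, 0.8, 1.4.
v(-1) = 3, v(-0.4) = 4.632, v(0.2) = 5.256, v(0.8) = 7.464, v(1.4) = 13.848.
Sum = Δs · [v(-1) + v(-0.4) + v(0.2) + v(0.8) + v(1.4)].
Sum = 20.52.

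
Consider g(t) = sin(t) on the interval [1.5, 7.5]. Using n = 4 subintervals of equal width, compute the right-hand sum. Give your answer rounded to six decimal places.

Δt = (7.5 − 1.5)/4 = 1.5.
Right endpoints: 3, 4.5, 6, 7.5.
g(3) ≈ 0.141120, g(4.5) ≈ -0.977530, g(6) ≈ -0.279415, g(7.5) ≈ 0.938000.
Sum = Δt · [g(3) + g(4.5) + g(6) + g(7.5)].
Sum ≈ -0.266738.

-0.266738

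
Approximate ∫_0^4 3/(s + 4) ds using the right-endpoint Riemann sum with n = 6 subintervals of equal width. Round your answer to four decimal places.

Δs = (4 − 0)/6 = 2/3.
Right endpoints: 2/3, 4/3, 2, 8/3, 10/3, 4.
f(2/3) = 9/14, f(4/3) = 0.5625, f(2) = 0.5, f(8/3) = 0.45, f(10/3) = 9/22, f(4) = 0.375.
Sum = Δs · [f(2/3) + f(4/3) + f(2) + ...].
Sum ≈ 1.9596.

1.9596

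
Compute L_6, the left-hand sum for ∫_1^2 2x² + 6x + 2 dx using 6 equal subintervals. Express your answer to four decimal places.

Δx = (2 − 1)/6 = 1/6.
Left endpoints: 1, 7/6, 4/3, 1.5, 5/3, 11/6.
f(1) = 10, f(7/6) = 211/18, f(4/3) = 122/9, f(1.5) = 15.5, f(5/3) = 158/9, f(11/6) = 355/18.
Sum = Δx · [f(1) + f(7/6) + f(4/3) + ...].
Sum ≈ 14.6759.

14.6759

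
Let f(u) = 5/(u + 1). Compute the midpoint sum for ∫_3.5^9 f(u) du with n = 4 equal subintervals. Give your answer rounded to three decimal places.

3.977

Δu = (9 − 3.5)/4 = 1.375.
Midpoints: 4.1875, 5.5625, 6.9375, 8.3125.
f(4.1875) = 80/83, f(5.5625) = 16/21, f(6.9375) = 80/127, f(8.3125) = 80/149.
Sum = Δu · [f(4.1875) + f(5.5625) + f(6.9375) + f(8.3125)].
Sum ≈ 3.977.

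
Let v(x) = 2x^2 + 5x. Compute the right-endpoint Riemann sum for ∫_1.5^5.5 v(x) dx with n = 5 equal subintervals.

Δx = (5.5 − 1.5)/5 = 0.8.
Right endpoints: 2.3, 3.1, 3.9, 4.7, 5.5.
v(2.3) = 22.08, v(3.1) = 34.72, v(3.9) = 49.92, v(4.7) = 67.68, v(5.5) = 88.
Sum = Δx · [v(2.3) + v(3.1) + v(3.9) + v(4.7) + v(5.5)].
Sum = 209.92.

209.92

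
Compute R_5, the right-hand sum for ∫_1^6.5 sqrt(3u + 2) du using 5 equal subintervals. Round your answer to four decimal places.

20.9548

Δu = (6.5 − 1)/5 = 1.1.
Right endpoints: 2.1, 3.2, 4.3, 5.4, 6.5.
f(2.1) ≈ 2.8810, f(3.2) ≈ 3.4059, f(4.3) ≈ 3.8601, f(5.4) ≈ 4.2661, f(6.5) ≈ 4.6368.
Sum = Δu · [f(2.1) + f(3.2) + f(4.3) + f(5.4) + f(6.5)].
Sum ≈ 20.9548.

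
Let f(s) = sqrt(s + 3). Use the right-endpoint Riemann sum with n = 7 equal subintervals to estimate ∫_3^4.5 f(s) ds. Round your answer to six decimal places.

3.926000

Δs = (4.5 − 3)/7 = 3/14.
Right endpoints: 45/14, 24/7, 51/14, 27/7, 57/14, 30/7, 4.5.
f(45/14) ≈ 2.492847, f(24/7) ≈ 2.535463, f(51/14) ≈ 2.577374, f(27/7) ≈ 2.618615, f(57/14) ≈ 2.659216, f(30/7) ≈ 2.699206, f(4.5) ≈ 2.738613.
Sum = Δs · [f(45/14) + f(24/7) + f(51/14) + ...].
Sum ≈ 3.926000.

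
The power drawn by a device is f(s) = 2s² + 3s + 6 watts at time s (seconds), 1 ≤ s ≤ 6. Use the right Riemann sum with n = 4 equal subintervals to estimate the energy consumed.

281.5625

Δs = (6 − 1)/4 = 1.25.
Right endpoints: 2.25, 3.5, 4.75, 6.
f(2.25) = 22.875, f(3.5) = 41, f(4.75) = 65.375, f(6) = 96.
Sum = Δs · [f(2.25) + f(3.5) + f(4.75) + f(6)].
Sum = 281.5625.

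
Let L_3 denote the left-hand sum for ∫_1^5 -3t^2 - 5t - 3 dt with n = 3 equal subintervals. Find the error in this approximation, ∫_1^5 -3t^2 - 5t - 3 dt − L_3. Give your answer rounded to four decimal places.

Exact integral: ∫_1^5 f(t) dt = -196.
L_3 ≈ -138.222222.
Error ≈ -196 − (-138.222222) ≈ -57.7778.

-57.7778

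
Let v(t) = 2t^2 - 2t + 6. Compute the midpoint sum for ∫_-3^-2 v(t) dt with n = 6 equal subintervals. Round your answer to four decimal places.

Δt = (-2 − (-3))/6 = 1/6.
Midpoints: -35/12, -2.75, -31/12, -29/12, -2.25, -25/12.
v(-35/12) = 2077/72, v(-2.75) = 26.625, v(-31/12) = 1765/72, v(-29/12) = 1621/72, v(-2.25) = 20.625, v(-25/12) = 1357/72.
Sum = Δt · [v(-35/12) + v(-2.75) + v(-31/12) + ...].
Sum ≈ 23.6620.

23.6620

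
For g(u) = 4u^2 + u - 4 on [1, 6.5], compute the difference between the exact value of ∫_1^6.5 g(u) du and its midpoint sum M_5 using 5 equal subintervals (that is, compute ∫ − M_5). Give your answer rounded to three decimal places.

Exact integral: ∫_1^6.5 g(u) du ≈ 363.45833.
M_5 = 361.24.
Error ≈ 363.45833 − 361.24 ≈ 2.218.

2.218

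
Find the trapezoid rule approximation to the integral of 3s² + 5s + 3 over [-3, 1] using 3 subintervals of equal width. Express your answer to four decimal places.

Δs = (1 − (-3))/3 = 4/3.
f(-3) = 15, f(-5/3) = 3, f(-1/3) = 5/3, f(1) = 11.
T_3 = (Δs/2)·[f(s_0) + 2f(s_1) + 2f(s_2) + f(s_3)].
Sum ≈ 23.5556.

23.5556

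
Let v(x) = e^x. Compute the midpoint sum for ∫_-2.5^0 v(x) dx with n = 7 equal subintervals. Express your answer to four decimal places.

Δx = (0 − (-2.5))/7 = 5/14.
Midpoints: -65/28, -55/28, -45/28, -1.25, -25/28, -15/28, -5/28.
v(-65/28) ≈ 0.0981, v(-55/28) ≈ 0.1403, v(-45/28) ≈ 0.2005, v(-1.25) ≈ 0.2865, v(-25/28) ≈ 0.4095, v(-15/28) ≈ 0.5853, v(-5/28) ≈ 0.8365.
Sum = Δx · [v(-65/28) + v(-55/28) + v(-45/28) + ...].
Sum ≈ 0.9131.

0.9131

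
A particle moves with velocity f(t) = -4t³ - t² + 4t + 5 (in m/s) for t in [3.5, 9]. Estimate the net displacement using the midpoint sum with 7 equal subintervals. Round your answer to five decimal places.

-6453.14158

Δt = (9 − 3.5)/7 = 11/14.
Midpoints: 109/28, 131/28, 153/28, 6.25, 197/28, 219/28, 241/28.
f(109/28) = -316325/1372, f(131/28) = -1119037/2744, f(153/28) = -224878/343, f(6.25) = -985.625, f(197/28) = -1933787/1372, f(219/28) = -5320025/2744, f(241/28) = -1773463/686.
Sum = Δt · [f(109/28) + f(131/28) + f(153/28) + ...].
Sum ≈ -6453.14158.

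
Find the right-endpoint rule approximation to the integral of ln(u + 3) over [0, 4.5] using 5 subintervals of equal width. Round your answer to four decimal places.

7.7148

Δu = (4.5 − 0)/5 = 0.9.
Right endpoints: 0.9, 1.8, 2.7, 3.6, 4.5.
f(0.9) ≈ 1.3610, f(1.8) ≈ 1.5686, f(2.7) ≈ 1.7405, f(3.6) ≈ 1.8871, f(4.5) ≈ 2.0149.
Sum = Δu · [f(0.9) + f(1.8) + f(2.7) + f(3.6) + f(4.5)].
Sum ≈ 7.7148.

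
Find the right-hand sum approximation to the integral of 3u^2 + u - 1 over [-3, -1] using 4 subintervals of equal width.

Δu = (-1 − (-3))/4 = 0.5.
Right endpoints: -2.5, -2, -1.5, -1.
f(-2.5) = 15.25, f(-2) = 9, f(-1.5) = 4.25, f(-1) = 1.
Sum = Δu · [f(-2.5) + f(-2) + f(-1.5) + f(-1)].
Sum = 14.75.

14.75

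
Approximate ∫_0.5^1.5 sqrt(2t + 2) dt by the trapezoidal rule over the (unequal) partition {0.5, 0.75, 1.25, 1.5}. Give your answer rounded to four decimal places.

Subinterval widths: 0.25, 0.5, 0.25.
f(0.5) ≈ 1.7321, f(0.75) ≈ 1.8708, f(1.25) ≈ 2.1213, f(1.5) ≈ 2.2361.
On each subinterval the trapezoid contributes (Δt_i/2)·[f(t_{i-1}) + f(t_i)].
Sum ≈ 1.9931.

1.9931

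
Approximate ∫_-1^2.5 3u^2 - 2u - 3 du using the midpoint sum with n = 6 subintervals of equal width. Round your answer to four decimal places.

0.5773

Δu = (2.5 − (-1))/6 = 7/12.
Midpoints: -17/24, -0.125, 11/24, 25/24, 1.625, 53/24.
f(-17/24) = -0.078125, f(-0.125) = -2.703125, f(11/24) = -631/192, f(25/24) = -1.828125, f(1.625) = 1.671875, f(53/24) = 1385/192.
Sum = Δu · [f(-17/24) + f(-0.125) + f(11/24) + ...].
Sum ≈ 0.5773.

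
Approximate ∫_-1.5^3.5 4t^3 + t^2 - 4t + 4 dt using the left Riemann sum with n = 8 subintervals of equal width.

Δt = (3.5 − (-1.5))/8 = 0.625.
Left endpoints: -1.5, -0.875, -0.25, 0.375, 1, 1.625, 2.25, 2.875.
f(-1.5) = -1.25, f(-0.875) = 5.5859375, f(-0.25) = 5, f(0.375) = 2.8515625, f(1) = 5, f(1.625) = 17.3046875, f(2.25) = 45.625, f(2.875) = 95.8203125.
Sum = Δt · [f(-1.5) + f(-0.875) + f(-0.25) + ...].
Sum = 109.9609375.

109.9609375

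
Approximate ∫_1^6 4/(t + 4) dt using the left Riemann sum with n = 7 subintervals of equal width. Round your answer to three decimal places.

2.921

Δt = (6 − 1)/7 = 5/7.
Left endpoints: 1, 12/7, 17/7, 22/7, 27/7, 32/7, 37/7.
f(1) = 0.8, f(12/7) = 0.7, f(17/7) = 28/45, f(22/7) = 0.56, f(27/7) = 28/55, f(32/7) = 7/15, f(37/7) = 28/65.
Sum = Δt · [f(1) + f(12/7) + f(17/7) + ...].
Sum ≈ 2.921.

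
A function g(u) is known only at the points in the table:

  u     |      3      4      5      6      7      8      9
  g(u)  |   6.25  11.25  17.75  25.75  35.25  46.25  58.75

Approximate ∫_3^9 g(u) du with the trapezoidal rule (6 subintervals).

Δu = 1.
T_6 = (1/2)·[6.25 + 2·11.25 + 2·17.75 + 2·25.75 + 2·35.25 + 2·46.25 + 58.75] = 168.75.

168.75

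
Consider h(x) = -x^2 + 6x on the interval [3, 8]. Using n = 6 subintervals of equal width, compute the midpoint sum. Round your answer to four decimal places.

Δx = (8 − 3)/6 = 5/6.
Midpoints: 41/12, 4.25, 61/12, 71/12, 6.75, 91/12.
h(41/12) = 1271/144, h(4.25) = 7.4375, h(61/12) = 671/144, h(71/12) = 71/144, h(6.75) = -5.0625, h(91/12) = -1729/144.
Sum = Δx · [h(41/12) + h(4.25) + h(61/12) + ...].
Sum ≈ 3.6227.

3.6227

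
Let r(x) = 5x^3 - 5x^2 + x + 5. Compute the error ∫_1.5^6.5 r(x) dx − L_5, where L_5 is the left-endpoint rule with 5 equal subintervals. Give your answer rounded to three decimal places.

Exact integral: ∫_1.5^6.5 r(x) dx ≈ 1817.91667.
L_5 = 1283.125.
Error ≈ 1817.91667 − 1283.125 ≈ 534.792.

534.792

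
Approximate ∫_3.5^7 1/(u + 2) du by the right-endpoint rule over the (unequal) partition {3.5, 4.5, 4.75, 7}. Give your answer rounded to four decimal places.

0.4409

Subinterval widths: 1, 0.25, 2.25.
Right endpoints: 4.5, 4.75, 7.
f(4.5) = 2/13, f(4.75) = 4/27, f(7) = 1/9.
Sum = Σ Δu_i · f(u_i).
Sum ≈ 0.4409.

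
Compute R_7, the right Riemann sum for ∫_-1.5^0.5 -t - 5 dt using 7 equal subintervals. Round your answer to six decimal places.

Δt = (0.5 − (-1.5))/7 = 2/7.
Right endpoints: -17/14, -13/14, -9/14, -5/14, -1/14, 3/14, 0.5.
f(-17/14) = -53/14, f(-13/14) = -57/14, f(-9/14) = -61/14, f(-5/14) = -65/14, f(-1/14) = -69/14, f(3/14) = -73/14, f(0.5) = -5.5.
Sum = Δt · [f(-17/14) + f(-13/14) + f(-9/14) + ...].
Sum ≈ -9.285714.

-9.285714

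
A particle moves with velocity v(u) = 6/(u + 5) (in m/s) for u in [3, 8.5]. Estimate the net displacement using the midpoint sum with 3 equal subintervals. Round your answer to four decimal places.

3.1311

Δu = (8.5 − 3)/3 = 11/6.
Midpoints: 47/12, 5.75, 91/12.
v(47/12) = 72/107, v(5.75) = 24/43, v(91/12) = 72/151.
Sum = Δu · [v(47/12) + v(5.75) + v(91/12)].
Sum ≈ 3.1311.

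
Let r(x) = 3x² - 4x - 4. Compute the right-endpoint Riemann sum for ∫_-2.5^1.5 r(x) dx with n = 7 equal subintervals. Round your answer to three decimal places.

3.653

Δx = (1.5 − (-2.5))/7 = 4/7.
Right endpoints: -27/14, -19/14, -11/14, -3/14, 5/14, 13/14, 1.5.
r(-27/14) = 2915/196, r(-19/14) = 1363/196, r(-11/14) = 195/196, r(-3/14) = -589/196, r(5/14) = -989/196, r(13/14) = -1005/196, r(1.5) = -3.25.
Sum = Δx · [r(-27/14) + r(-19/14) + r(-11/14) + ...].
Sum ≈ 3.653.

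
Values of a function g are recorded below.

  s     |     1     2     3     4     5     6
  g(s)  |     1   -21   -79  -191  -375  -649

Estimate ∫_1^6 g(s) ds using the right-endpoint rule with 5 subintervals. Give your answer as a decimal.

Δs = 1.
Sum = 1·[(-21) + (-79) + (-191) + (-375) + (-649)] = -1315.

-1315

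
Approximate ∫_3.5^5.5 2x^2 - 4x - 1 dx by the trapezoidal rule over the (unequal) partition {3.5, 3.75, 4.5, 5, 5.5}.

Subinterval widths: 0.25, 0.75, 0.5, 0.5.
f(3.5) = 9.5, f(3.75) = 12.125, f(4.5) = 21.5, f(5) = 29, f(5.5) = 37.5.
On each subinterval the trapezoid contributes (Δx_i/2)·[f(x_{i-1}) + f(x_i)].
Sum = 44.5625.

44.5625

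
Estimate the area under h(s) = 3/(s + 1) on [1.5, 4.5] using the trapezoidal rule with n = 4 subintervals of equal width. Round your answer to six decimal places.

Δs = (4.5 − 1.5)/4 = 0.75.
h(1.5) = 1.2, h(2.25) = 12/13, h(3) = 0.75, h(3.75) = 12/19, h(4.5) = 6/11.
T_4 = (Δs/2)·[h(s_0) + 2h(s_1) + 2h(s_2) + 2h(s_3) + h(s_4)].
Sum ≈ 2.383037.

2.383037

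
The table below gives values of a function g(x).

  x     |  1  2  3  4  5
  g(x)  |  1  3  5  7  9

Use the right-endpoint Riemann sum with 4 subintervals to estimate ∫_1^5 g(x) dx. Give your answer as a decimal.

Δx = 1.
Sum = 1·[3 + 5 + 7 + 9] = 24.

24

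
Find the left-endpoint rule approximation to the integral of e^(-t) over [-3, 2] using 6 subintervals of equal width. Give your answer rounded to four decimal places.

29.4042

Δt = (2 − (-3))/6 = 5/6.
Left endpoints: -3, -13/6, -4/3, -0.5, 1/3, 7/6.
f(-3) ≈ 20.0855, f(-13/6) ≈ 8.7291, f(-4/3) ≈ 3.7937, f(-0.5) ≈ 1.6487, f(1/3) ≈ 0.7165, f(7/6) ≈ 0.3114.
Sum = Δt · [f(-3) + f(-13/6) + f(-4/3) + ...].
Sum ≈ 29.4042.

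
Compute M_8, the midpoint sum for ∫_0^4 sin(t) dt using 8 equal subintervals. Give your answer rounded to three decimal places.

Δt = (4 − 0)/8 = 0.5.
Midpoints: 0.25, 0.75, 1.25, 1.75, 2.25, 2.75, 3.25, 3.75.
f(0.25) ≈ 0.247, f(0.75) ≈ 0.682, f(1.25) ≈ 0.949, f(1.75) ≈ 0.984, f(2.25) ≈ 0.778, f(2.75) ≈ 0.382, f(3.25) ≈ -0.108, f(3.75) ≈ -0.572.
Sum = Δt · [f(0.25) + f(0.75) + f(1.25) + ...].
Sum ≈ 1.671.

1.671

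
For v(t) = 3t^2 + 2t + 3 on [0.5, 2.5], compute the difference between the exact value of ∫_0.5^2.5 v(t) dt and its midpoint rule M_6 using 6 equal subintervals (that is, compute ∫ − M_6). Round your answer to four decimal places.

Exact integral: ∫_0.5^2.5 v(t) dt = 27.5.
M_6 ≈ 27.444444.
Error ≈ 27.5 − 27.444444 ≈ 0.0556.

0.0556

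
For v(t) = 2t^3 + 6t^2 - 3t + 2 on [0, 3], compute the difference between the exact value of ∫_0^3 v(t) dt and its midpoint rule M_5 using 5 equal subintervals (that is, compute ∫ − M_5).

Exact integral: ∫_0^3 v(t) dt = 87.
M_5 = 85.65.
Error = 87 − 85.65 = 1.35.

1.35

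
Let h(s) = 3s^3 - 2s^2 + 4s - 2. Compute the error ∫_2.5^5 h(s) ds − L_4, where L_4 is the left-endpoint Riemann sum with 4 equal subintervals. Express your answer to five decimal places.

Exact integral: ∫_2.5^5 h(s) ds ≈ 399.0364583.
L_4 ≈ 310.2587891.
Error ≈ 399.0364583 − 310.2587891 ≈ 88.77767.

88.77767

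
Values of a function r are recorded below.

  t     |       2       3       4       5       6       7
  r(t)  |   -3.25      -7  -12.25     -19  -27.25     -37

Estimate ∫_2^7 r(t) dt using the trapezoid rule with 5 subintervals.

-85.625

Δt = 1.
T_5 = (1/2)·[(-3.25) + 2·(-7) + 2·(-12.25) + 2·(-19) + 2·(-27.25) + (-37)] = -85.625.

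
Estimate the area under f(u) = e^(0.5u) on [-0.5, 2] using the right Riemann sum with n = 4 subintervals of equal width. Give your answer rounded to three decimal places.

Δu = (2 − (-0.5))/4 = 0.625.
Right endpoints: 0.125, 0.75, 1.375, 2.
f(0.125) ≈ 1.064, f(0.75) ≈ 1.455, f(1.375) ≈ 1.989, f(2) ≈ 2.718.
Sum = Δu · [f(0.125) + f(0.75) + f(1.375) + f(2)].
Sum ≈ 4.517.

4.517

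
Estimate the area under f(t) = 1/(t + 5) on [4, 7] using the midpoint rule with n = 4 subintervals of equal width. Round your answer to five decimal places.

Δt = (7 − 4)/4 = 0.75.
Midpoints: 4.375, 5.125, 5.875, 6.625.
f(4.375) = 8/75, f(5.125) = 8/81, f(5.875) = 8/87, f(6.625) = 8/93.
Sum = Δt · [f(4.375) + f(5.125) + f(5.875) + f(6.625)].
Sum ≈ 0.28756.

0.28756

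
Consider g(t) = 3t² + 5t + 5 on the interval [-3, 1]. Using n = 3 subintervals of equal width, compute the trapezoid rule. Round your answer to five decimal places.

31.55556

Δt = (1 − (-3))/3 = 4/3.
g(-3) = 17, g(-5/3) = 5, g(-1/3) = 11/3, g(1) = 13.
T_3 = (Δt/2)·[g(t_0) + 2g(t_1) + 2g(t_2) + g(t_3)].
Sum ≈ 31.55556.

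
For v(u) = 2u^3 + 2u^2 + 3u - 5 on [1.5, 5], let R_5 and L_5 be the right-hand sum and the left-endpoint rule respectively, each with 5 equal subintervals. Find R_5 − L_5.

209.475

R_5 = 518.56.
L_5 = 309.085.
R_5 − L_5 = 209.475.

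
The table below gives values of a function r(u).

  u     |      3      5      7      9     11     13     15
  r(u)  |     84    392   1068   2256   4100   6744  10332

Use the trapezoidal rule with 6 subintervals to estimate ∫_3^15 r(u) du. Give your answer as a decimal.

Δu = 2.
T_6 = (2/2)·[84 + 2·392 + 2·1068 + 2·2256 + 2·4100 + 2·6744 + 10332] = 39536.

39536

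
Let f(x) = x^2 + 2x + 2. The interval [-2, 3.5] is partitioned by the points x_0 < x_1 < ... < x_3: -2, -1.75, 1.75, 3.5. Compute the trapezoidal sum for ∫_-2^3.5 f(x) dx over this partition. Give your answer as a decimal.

Subinterval widths: 0.25, 3.5, 1.75.
f(-2) = 2, f(-1.75) = 1.5625, f(1.75) = 8.5625, f(3.5) = 21.25.
On each subinterval the trapezoid contributes (Δx_i/2)·[f(x_{i-1}) + f(x_i)].
Sum = 44.25.

44.25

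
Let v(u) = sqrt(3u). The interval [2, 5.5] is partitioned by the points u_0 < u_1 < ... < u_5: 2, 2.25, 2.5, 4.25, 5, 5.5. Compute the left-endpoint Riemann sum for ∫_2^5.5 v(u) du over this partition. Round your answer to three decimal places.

10.669

Subinterval widths: 0.25, 0.25, 1.75, 0.75, 0.5.
Left endpoints: 2, 2.25, 2.5, 4.25, 5.
v(2) ≈ 2.449, v(2.25) ≈ 2.598, v(2.5) ≈ 2.739, v(4.25) ≈ 3.571, v(5) ≈ 3.873.
Sum = Σ Δu_i · v(u_i).
Sum ≈ 10.669.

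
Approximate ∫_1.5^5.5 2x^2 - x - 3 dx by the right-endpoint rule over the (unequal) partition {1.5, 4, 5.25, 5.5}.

Subinterval widths: 2.5, 1.25, 0.25.
Right endpoints: 4, 5.25, 5.5.
f(4) = 25, f(5.25) = 46.875, f(5.5) = 52.
Sum = Σ Δx_i · f(x_i).
Sum = 134.09375.

134.09375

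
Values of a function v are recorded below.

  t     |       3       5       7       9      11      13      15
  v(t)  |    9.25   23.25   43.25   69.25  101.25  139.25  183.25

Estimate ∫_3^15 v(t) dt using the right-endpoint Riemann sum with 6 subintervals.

1119

Δt = 2.
Sum = 2·[23.25 + 43.25 + 69.25 + 101.25 + 139.25 + 183.25] = 1119.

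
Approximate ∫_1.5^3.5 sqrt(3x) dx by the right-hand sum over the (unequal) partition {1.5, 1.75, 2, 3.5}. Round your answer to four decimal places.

6.0457

Subinterval widths: 0.25, 0.25, 1.5.
Right endpoints: 1.75, 2, 3.5.
f(1.75) ≈ 2.2913, f(2) ≈ 2.4495, f(3.5) ≈ 3.2404.
Sum = Σ Δx_i · f(x_i).
Sum ≈ 6.0457.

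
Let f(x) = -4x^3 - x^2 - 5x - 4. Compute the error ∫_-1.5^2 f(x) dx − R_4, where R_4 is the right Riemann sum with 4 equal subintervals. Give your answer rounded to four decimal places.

30.1146

Exact integral: ∫_-1.5^2 f(x) dx ≈ -33.104167.
R_4 = -63.21875.
Error ≈ -33.104167 − (-63.21875) ≈ 30.1146.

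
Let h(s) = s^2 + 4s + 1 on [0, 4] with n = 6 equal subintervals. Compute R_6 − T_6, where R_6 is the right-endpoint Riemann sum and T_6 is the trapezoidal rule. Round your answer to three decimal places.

10.667

R_6 ≈ 68.29630.
T_6 ≈ 57.62963.
R_6 − T_6 ≈ 10.667.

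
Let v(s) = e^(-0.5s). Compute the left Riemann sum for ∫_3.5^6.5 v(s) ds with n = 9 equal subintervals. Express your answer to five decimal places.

Δs = (6.5 − 3.5)/9 = 1/3.
Left endpoints: 3.5, 23/6, 25/6, 4.5, 29/6, 31/6, 5.5, 35/6, 37/6.
v(3.5) ≈ 0.17377, v(23/6) ≈ 0.14710, v(25/6) ≈ 0.12451, v(4.5) ≈ 0.10540, v(29/6) ≈ 0.08922, v(31/6) ≈ 0.07552, v(5.5) ≈ 0.06393, v(35/6) ≈ 0.05411, v(37/6) ≈ 0.04581.
Sum = Δs · [v(3.5) + v(23/6) + v(25/6) + ...].
Sum ≈ 0.29312.

0.29312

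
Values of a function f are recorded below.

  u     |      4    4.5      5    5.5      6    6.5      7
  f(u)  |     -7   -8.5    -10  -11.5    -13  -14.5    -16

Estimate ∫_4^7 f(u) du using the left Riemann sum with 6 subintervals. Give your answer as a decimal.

Δu = 0.5.
Sum = 0.5·[(-7) + (-8.5) + (-10) + (-11.5) + (-13) + (-14.5)] = -32.25.

-32.25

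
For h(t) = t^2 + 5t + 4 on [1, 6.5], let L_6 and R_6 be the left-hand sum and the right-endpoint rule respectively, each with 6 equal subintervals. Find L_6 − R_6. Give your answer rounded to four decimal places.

-63.0208

L_6 ≈ 185.593171.
R_6 ≈ 248.614005.
L_6 − R_6 ≈ -63.0208.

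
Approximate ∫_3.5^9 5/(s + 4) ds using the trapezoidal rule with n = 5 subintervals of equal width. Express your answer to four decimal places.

2.7562

Δs = (9 − 3.5)/5 = 1.1.
f(3.5) = 2/3, f(4.6) = 25/43, f(5.7) = 50/97, f(6.8) = 25/54, f(7.9) = 50/119, f(9) = 5/13.
T_5 = (Δs/2)·[f(s_0) + 2f(s_1) + ... + 2f(s_{4}) + f(s_5)].
Sum ≈ 2.7562.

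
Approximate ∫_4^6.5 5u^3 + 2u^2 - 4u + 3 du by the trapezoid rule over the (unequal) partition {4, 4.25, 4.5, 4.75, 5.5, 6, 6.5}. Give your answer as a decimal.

2016.65234375

Subinterval widths: 0.25, 0.25, 0.25, 0.75, 0.5, 0.5.
f(4) = 339, f(4.25) = 405.953125, f(4.5) = 481.125, f(4.75) = 564.984375, f(5.5) = 873.375, f(6) = 1131, f(6.5) = 1434.625.
On each subinterval the trapezoid contributes (Δu_i/2)·[f(u_{i-1}) + f(u_i)].
Sum = 2016.65234375.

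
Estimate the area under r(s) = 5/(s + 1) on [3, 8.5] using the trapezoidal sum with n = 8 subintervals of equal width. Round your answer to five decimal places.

4.33508

Δs = (8.5 − 3)/8 = 0.6875.
r(3) = 1.25, r(3.6875) = 16/15, r(4.375) = 40/43, r(5.0625) = 80/97, r(5.75) = 20/27, r(6.4375) = 80/119, r(7.125) = 8/13, r(7.8125) = 80/141, r(8.5) = 10/19.
T_8 = (Δs/2)·[r(s_0) + 2r(s_1) + ... + 2r(s_{7}) + r(s_8)].
Sum ≈ 4.33508.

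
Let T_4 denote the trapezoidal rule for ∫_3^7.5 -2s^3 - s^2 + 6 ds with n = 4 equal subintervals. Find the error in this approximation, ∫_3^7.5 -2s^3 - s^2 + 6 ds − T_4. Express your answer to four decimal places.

30.8496

Exact integral: ∫_3^7.5 f(s) ds = -1646.15625.
T_4 ≈ -1677.005859.
Error ≈ -1646.15625 − (-1677.005859) ≈ 30.8496.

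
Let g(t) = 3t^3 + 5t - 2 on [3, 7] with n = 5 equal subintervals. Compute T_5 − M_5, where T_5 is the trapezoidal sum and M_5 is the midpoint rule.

T_5 = 1851.2.
M_5 = 1822.4.
T_5 − M_5 = 28.8.

28.8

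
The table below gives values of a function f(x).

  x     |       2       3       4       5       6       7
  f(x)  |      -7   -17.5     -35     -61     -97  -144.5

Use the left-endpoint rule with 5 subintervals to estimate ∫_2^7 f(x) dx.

-217.5

Δx = 1.
Sum = 1·[(-7) + (-17.5) + (-35) + (-61) + (-97)] = -217.5.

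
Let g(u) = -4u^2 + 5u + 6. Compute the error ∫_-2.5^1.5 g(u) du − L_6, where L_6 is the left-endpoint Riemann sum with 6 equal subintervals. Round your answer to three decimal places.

13.185

Exact integral: ∫_-2.5^1.5 g(u) du ≈ -11.33333.
L_6 ≈ -24.51852.
Error ≈ -11.33333 − (-24.51852) ≈ 13.185.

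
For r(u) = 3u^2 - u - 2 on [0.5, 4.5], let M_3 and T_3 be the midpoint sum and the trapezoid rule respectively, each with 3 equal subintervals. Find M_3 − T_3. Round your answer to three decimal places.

M_3 ≈ 71.22222.
T_3 ≈ 76.55556.
M_3 − T_3 ≈ -5.333.

-5.333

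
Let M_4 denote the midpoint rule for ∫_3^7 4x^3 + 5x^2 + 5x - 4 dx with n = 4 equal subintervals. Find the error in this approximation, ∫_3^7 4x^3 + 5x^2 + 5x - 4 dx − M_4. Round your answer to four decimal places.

Exact integral: ∫_3^7 f(x) dx ≈ 2930.666667.
M_4 = 2909.
Error ≈ 2930.666667 − 2909 ≈ 21.6667.

21.6667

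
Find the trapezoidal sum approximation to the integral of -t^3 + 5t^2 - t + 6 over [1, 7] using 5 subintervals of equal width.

Δt = (7 − 1)/5 = 1.2.
f(1) = 9, f(2.2) = 17.352, f(3.4) = 21.096, f(4.6) = 9.864, f(5.8) = -26.712, f(7) = -99.
T_5 = (Δt/2)·[f(t_0) + 2f(t_1) + ... + 2f(t_{4}) + f(t_5)].
Sum = -28.08.

-28.08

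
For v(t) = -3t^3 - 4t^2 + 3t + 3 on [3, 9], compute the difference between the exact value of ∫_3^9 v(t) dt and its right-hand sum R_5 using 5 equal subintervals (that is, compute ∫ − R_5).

Exact integral: ∫_3^9 v(t) dt = -5670.
R_5 = -7179.12.
Error = -5670 − (-7179.12) = 1509.12.

1509.12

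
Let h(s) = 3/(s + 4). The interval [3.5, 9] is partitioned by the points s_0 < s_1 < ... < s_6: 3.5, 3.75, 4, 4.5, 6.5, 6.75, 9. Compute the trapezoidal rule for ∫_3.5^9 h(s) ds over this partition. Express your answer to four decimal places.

1.6585

Subinterval widths: 0.25, 0.25, 0.5, 2, 0.25, 2.25.
h(3.5) = 0.4, h(3.75) = 12/31, h(4) = 0.375, h(4.5) = 6/17, h(6.5) = 2/7, h(6.75) = 12/43, h(9) = 3/13.
On each subinterval the trapezoid contributes (Δs_i/2)·[h(s_{i-1}) + h(s_i)].
Sum ≈ 1.6585.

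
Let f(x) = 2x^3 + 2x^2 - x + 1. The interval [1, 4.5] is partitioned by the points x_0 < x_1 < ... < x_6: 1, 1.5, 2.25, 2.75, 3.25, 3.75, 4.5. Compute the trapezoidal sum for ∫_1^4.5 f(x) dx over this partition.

262.75

Subinterval widths: 0.5, 0.75, 0.5, 0.5, 0.5, 0.75.
f(1) = 4, f(1.5) = 10.75, f(2.25) = 31.65625, f(2.75) = 54.96875, f(3.25) = 87.53125, f(3.75) = 130.84375, f(4.5) = 219.25.
On each subinterval the trapezoid contributes (Δx_i/2)·[f(x_{i-1}) + f(x_i)].
Sum = 262.75.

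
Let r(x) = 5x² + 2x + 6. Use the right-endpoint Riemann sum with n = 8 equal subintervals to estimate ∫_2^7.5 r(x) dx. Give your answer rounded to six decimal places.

Δx = (7.5 − 2)/8 = 0.6875.
Right endpoints: 2.6875, 3.375, 4.0625, 4.75, 5.4375, 6.125, 6.8125, 7.5.
r(2.6875) = 47.48828125, r(3.375) = 69.703125, r(4.0625) = 96.64453125, r(4.75) = 128.3125, r(5.4375) = 164.70703125, r(6.125) = 205.828125, r(6.8125) = 251.67578125, r(7.5) = 302.25.
Sum = Δx · [r(2.6875) + r(3.375) + r(4.0625) + ...].
Sum ≈ 870.793945.

870.793945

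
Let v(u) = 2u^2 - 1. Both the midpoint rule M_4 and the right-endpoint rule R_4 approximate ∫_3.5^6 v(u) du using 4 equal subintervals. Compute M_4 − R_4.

M_4 = 112.75390625.
R_4 = 128.0859375.
M_4 − R_4 = -15.33203125.

-15.33203125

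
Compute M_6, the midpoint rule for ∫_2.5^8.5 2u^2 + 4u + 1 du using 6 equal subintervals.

Δu = (8.5 − 2.5)/6 = 1.
Midpoints: 3, 4, 5, 6, 7, 8.
f(3) = 31, f(4) = 49, f(5) = 71, f(6) = 97, f(7) = 127, f(8) = 161.
Sum = Δu · [f(3) + f(4) + f(5) + ...].
Sum = 536.

536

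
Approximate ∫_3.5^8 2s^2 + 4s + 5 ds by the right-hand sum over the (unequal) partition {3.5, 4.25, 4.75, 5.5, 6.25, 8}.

513.625

Subinterval widths: 0.75, 0.5, 0.75, 0.75, 1.75.
Right endpoints: 4.25, 4.75, 5.5, 6.25, 8.
f(4.25) = 58.125, f(4.75) = 69.125, f(5.5) = 87.5, f(6.25) = 108.125, f(8) = 165.
Sum = Σ Δs_i · f(s_i).
Sum = 513.625.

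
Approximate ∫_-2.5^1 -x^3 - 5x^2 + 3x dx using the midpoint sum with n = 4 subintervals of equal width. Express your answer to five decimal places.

-25.45361

Δx = (1 − (-2.5))/4 = 0.875.
Midpoints: -2.0625, -1.1875, -0.3125, 0.5625.
f(-2.0625) = -76527/4096, f(-1.1875) = -36613/4096, f(-0.3125) = -5715/4096, f(0.5625) = -297/4096.
Sum = Δx · [f(-2.0625) + f(-1.1875) + f(-0.3125) + f(0.5625)].
Sum ≈ -25.45361.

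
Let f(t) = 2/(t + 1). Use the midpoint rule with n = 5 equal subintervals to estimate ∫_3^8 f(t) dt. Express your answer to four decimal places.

Δt = (8 − 3)/5 = 1.
Midpoints: 3.5, 4.5, 5.5, 6.5, 7.5.
f(3.5) = 4/9, f(4.5) = 4/11, f(5.5) = 4/13, f(6.5) = 4/15, f(7.5) = 4/17.
Sum = Δt · [f(3.5) + f(4.5) + f(5.5) + f(6.5) + f(7.5)].
Sum ≈ 1.6177.

1.6177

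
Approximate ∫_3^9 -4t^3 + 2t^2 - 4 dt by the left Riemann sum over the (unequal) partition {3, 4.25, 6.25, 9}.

-3149.078125

Subinterval widths: 1.25, 2, 2.75.
Left endpoints: 3, 4.25, 6.25.
f(3) = -94, f(4.25) = -274.9375, f(6.25) = -902.4375.
Sum = Σ Δt_i · f(t_i).
Sum = -3149.078125.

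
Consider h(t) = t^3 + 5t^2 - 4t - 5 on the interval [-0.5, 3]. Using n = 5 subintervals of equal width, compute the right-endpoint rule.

52.85

Δt = (3 − (-0.5))/5 = 0.7.
Right endpoints: 0.2, 0.9, 1.6, 2.3, 3.
h(0.2) = -5.592, h(0.9) = -3.821, h(1.6) = 5.496, h(2.3) = 24.417, h(3) = 55.
Sum = Δt · [h(0.2) + h(0.9) + h(1.6) + h(2.3) + h(3)].
Sum = 52.85.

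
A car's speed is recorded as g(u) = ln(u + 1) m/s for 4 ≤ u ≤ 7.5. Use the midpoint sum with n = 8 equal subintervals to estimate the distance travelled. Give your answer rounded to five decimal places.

6.64403

Δu = (7.5 − 4)/8 = 0.4375.
Midpoints: 4.21875, 4.65625, 5.09375, 5.53125, 5.96875, 6.40625, 6.84375, 7.28125.
g(4.21875) ≈ 1.65226, g(4.65625) ≈ 1.73276, g(5.09375) ≈ 1.80726, g(5.53125) ≈ 1.87660, g(5.96875) ≈ 1.94144, g(6.40625) ≈ 2.00232, g(6.84375) ≈ 2.05972, g(7.28125) ≈ 2.11399.
Sum = Δu · [g(4.21875) + g(4.65625) + g(5.09375) + ...].
Sum ≈ 6.64403.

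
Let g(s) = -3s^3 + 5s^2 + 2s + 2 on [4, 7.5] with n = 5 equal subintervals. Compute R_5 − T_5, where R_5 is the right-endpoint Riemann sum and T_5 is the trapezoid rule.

R_5 = -1853.5825.
T_5 = -1550.70125.
R_5 − T_5 = -302.88125.

-302.88125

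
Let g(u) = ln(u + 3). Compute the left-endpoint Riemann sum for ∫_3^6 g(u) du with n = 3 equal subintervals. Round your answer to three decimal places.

5.817

Δu = (6 − 3)/3 = 1.
Left endpoints: 3, 4, 5.
g(3) ≈ 1.792, g(4) ≈ 1.946, g(5) ≈ 2.079.
Sum = Δu · [g(3) + g(4) + g(5)].
Sum ≈ 5.817.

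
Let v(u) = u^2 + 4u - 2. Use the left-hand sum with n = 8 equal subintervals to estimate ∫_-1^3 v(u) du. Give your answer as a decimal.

Δu = (3 − (-1))/8 = 0.5.
Left endpoints: -1, -0.5, 0, 0.5, 1, 1.5, 2, 2.5.
v(-1) = -5, v(-0.5) = -3.75, v(0) = -2, v(0.5) = 0.25, v(1) = 3, v(1.5) = 6.25, v(2) = 10, v(2.5) = 14.25.
Sum = Δu · [v(-1) + v(-0.5) + v(0) + ...].
Sum = 11.5.

11.5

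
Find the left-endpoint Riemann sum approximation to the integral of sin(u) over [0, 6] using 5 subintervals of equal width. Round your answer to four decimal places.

0.2026

Δu = (6 − 0)/5 = 1.2.
Left endpoints: 0, 1.2, 2.4, 3.6, 4.8.
f(0) ≈ 0.0000, f(1.2) ≈ 0.9320, f(2.4) ≈ 0.6755, f(3.6) ≈ -0.4425, f(4.8) ≈ -0.9962.
Sum = Δu · [f(0) + f(1.2) + f(2.4) + f(3.6) + f(4.8)].
Sum ≈ 0.2026.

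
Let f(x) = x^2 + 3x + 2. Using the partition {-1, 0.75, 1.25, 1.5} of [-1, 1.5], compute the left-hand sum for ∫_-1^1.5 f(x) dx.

Subinterval widths: 1.75, 0.5, 0.25.
Left endpoints: -1, 0.75, 1.25.
f(-1) = 0, f(0.75) = 4.8125, f(1.25) = 7.3125.
Sum = Σ Δx_i · f(x_i).
Sum = 4.234375.

4.234375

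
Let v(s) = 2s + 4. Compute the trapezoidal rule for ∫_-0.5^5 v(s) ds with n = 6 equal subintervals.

Δs = (5 − (-0.5))/6 = 11/12.
v(-0.5) = 3, v(5/12) = 29/6, v(4/3) = 20/3, v(2.25) = 8.5, v(19/6) = 31/3, v(49/12) = 73/6, v(5) = 14.
T_6 = (Δs/2)·[v(s_0) + 2v(s_1) + ... + 2v(s_{5}) + v(s_6)].
Sum = 46.75.

46.75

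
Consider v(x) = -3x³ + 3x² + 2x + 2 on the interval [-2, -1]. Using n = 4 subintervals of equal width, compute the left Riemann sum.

20.921875

Δx = (-1 − (-2))/4 = 0.25.
Left endpoints: -2, -1.75, -1.5, -1.25.
v(-2) = 34, v(-1.75) = 23.765625, v(-1.5) = 15.875, v(-1.25) = 10.046875.
Sum = Δx · [v(-2) + v(-1.75) + v(-1.5) + v(-1.25)].
Sum = 20.921875.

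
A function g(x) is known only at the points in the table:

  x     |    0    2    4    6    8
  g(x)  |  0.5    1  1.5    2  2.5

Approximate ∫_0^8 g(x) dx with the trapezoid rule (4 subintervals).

Δx = 2.
T_4 = (2/2)·[0.5 + 2·1 + 2·1.5 + 2·2 + 2.5] = 12.

12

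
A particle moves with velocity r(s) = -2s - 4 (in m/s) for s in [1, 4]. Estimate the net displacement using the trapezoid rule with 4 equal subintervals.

Δs = (4 − 1)/4 = 0.75.
r(1) = -6, r(1.75) = -7.5, r(2.5) = -9, r(3.25) = -10.5, r(4) = -12.
T_4 = (Δs/2)·[r(s_0) + 2r(s_1) + 2r(s_2) + 2r(s_3) + r(s_4)].
Sum = -27.

-27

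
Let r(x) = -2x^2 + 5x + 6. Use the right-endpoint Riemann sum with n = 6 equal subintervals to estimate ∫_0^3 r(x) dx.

21.5

Δx = (3 − 0)/6 = 0.5.
Right endpoints: 0.5, 1, 1.5, 2, 2.5, 3.
r(0.5) = 8, r(1) = 9, r(1.5) = 9, r(2) = 8, r(2.5) = 6, r(3) = 3.
Sum = Δx · [r(0.5) + r(1) + r(1.5) + ...].
Sum = 21.5.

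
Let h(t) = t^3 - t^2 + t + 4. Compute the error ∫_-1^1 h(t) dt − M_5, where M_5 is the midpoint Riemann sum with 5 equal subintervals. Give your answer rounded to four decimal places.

Exact integral: ∫_-1^1 h(t) dt ≈ 7.333333.
M_5 = 7.36.
Error ≈ 7.333333 − 7.36 ≈ -0.0267.

-0.0267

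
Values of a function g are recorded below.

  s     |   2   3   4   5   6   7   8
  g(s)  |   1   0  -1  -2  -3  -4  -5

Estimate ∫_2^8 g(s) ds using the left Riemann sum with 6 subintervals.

-9

Δs = 1.
Sum = 1·[1 + 0 + (-1) + (-2) + (-3) + (-4)] = -9.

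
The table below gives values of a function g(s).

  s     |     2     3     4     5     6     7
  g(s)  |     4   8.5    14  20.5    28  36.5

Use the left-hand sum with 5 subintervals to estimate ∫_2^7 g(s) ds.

75

Δs = 1.
Sum = 1·[4 + 8.5 + 14 + 20.5 + 28] = 75.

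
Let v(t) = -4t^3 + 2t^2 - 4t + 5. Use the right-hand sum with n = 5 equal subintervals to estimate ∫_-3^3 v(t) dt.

-75.12

Δt = (3 − (-3))/5 = 1.2.
Right endpoints: -1.8, -0.6, 0.6, 1.8, 3.
v(-1.8) = 42.008, v(-0.6) = 8.984, v(0.6) = 2.456, v(1.8) = -19.048, v(3) = -97.
Sum = Δt · [v(-1.8) + v(-0.6) + v(0.6) + v(1.8) + v(3)].
Sum = -75.12.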